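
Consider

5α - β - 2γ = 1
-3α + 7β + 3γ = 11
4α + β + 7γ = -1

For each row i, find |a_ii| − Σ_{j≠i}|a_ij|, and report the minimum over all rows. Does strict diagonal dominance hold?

1

row 1: |5| − (1+2) = 2
row 2: |7| − (3+3) = 1
row 3: |7| − (4+1) = 2
minimum over rows = 1 → strictly diagonally dominant (convergence guaranteed)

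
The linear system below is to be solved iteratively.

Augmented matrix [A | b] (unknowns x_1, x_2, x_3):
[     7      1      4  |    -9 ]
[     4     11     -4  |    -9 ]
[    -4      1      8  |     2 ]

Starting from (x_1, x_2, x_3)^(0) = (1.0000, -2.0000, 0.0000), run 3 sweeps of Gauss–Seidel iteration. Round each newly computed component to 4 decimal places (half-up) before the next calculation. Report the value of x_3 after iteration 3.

Iteration 1:
  x_1 = (-9 - (1)·-2.0000 - (4)·0.0000) / (7) = -1.0000
  x_2 = (-9 - (4)·-1.0000 - (-4)·0.0000) / (11) = -0.4545
  x_3 = (2 - (-4)·-1.0000 - (1)·-0.4545) / (8) = -0.1932
Iteration 2:
  x_1 = (-9 - (1)·-0.4545 - (4)·-0.1932) / (7) = -1.1104
  x_2 = (-9 - (4)·-1.1104 - (-4)·-0.1932) / (11) = -0.4847
  x_3 = (2 - (-4)·-1.1104 - (1)·-0.4847) / (8) = -0.2446
Iteration 3:
  x_1 = (-9 - (1)·-0.4847 - (4)·-0.2446) / (7) = -1.0767
  x_2 = (-9 - (4)·-1.0767 - (-4)·-0.2446) / (11) = -0.5156
  x_3 = (2 - (-4)·-1.0767 - (1)·-0.5156) / (8) = -0.2239

-0.2239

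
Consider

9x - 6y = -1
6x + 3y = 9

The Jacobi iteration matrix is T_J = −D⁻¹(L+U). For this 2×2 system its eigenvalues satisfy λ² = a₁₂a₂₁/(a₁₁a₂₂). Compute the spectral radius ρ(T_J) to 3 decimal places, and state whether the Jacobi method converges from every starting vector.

1.155

a₁₂a₂₁/(a₁₁a₂₂) = (-6)·(6) / ((9)·(3)) = -1.333333
ρ = √|-1.333333| = √1.333333 = 1.155
ρ > 1, so Jacobi diverges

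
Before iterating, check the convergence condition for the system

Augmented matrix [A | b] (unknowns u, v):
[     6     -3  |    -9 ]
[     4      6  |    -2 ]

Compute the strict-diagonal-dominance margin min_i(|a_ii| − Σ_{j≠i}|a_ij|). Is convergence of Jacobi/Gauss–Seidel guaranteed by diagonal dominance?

row 1: |6| − (3) = 3
row 2: |6| − (4) = 2
minimum over rows = 2 → strictly diagonally dominant (convergence guaranteed)

2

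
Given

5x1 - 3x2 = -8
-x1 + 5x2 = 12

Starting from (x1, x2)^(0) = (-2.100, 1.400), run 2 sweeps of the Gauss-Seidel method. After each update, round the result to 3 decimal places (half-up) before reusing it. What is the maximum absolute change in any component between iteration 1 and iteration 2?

0.509

Iteration 1:
  x1 = (-8 - (-3)·1.400) / (5) = -0.760
  x2 = (12 - (-1)·-0.760) / (5) = 2.248
Iteration 2:
  x1 = (-8 - (-3)·2.248) / (5) = -0.251
  x2 = (12 - (-1)·-0.251) / (5) = 2.350
Change: (0.509, 0.102) → max |·| = 0.509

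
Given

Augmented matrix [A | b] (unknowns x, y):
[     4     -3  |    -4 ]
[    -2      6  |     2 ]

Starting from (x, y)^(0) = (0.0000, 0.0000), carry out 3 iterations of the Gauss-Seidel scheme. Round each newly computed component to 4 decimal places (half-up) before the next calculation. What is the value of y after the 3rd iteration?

0.0000

Iteration 1:
  x = (-4 - (-3)·0.0000) / (4) = -1.0000
  y = (2 - (-2)·-1.0000) / (6) = 0.0000
Iteration 2:
  x = (-4 - (-3)·0.0000) / (4) = -1.0000
  y = (2 - (-2)·-1.0000) / (6) = 0.0000
Iteration 3:
  x = (-4 - (-3)·0.0000) / (4) = -1.0000
  y = (2 - (-2)·-1.0000) / (6) = 0.0000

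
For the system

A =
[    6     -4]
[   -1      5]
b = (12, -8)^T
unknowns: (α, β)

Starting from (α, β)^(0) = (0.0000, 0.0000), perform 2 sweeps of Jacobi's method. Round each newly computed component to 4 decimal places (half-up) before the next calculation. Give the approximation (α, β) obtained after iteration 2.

(0.9333, -1.2000)

Iteration 1:
  α = (12 - (-4)·0.0000) / (6) = 2.0000
  β = (-8 - (-1)·0.0000) / (5) = -1.6000
Iteration 2:
  α = (12 - (-4)·-1.6000) / (6) = 0.9333
  β = (-8 - (-1)·2.0000) / (5) = -1.2000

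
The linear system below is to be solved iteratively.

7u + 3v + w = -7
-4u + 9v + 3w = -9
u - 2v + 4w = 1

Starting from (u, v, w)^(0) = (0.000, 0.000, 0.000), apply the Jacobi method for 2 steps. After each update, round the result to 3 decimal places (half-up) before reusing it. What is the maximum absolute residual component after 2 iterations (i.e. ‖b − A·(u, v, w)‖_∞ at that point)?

Iteration 1:
  u = (-7 - (3)·0.000 - (1)·0.000) / (7) = -1.000
  v = (-9 - (-4)·0.000 - (3)·0.000) / (9) = -1.000
  w = (1 - (1)·0.000 - (-2)·0.000) / (4) = 0.250
Iteration 2:
  u = (-7 - (3)·-1.000 - (1)·0.250) / (7) = -0.607
  v = (-9 - (-4)·-1.000 - (3)·0.250) / (9) = -1.528
  w = (1 - (1)·-1.000 - (-2)·-1.000) / (4) = 0.000
Residual b − A·x = (1.833, 2.324, -1.449); ∞-norm = 2.324

2.324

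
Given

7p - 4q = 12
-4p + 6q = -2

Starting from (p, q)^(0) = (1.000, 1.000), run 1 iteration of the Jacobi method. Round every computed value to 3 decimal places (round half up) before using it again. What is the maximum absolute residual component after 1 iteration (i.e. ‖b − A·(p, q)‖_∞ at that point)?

5.146

Iteration 1:
  p = (12 - (-4)·1.000) / (7) = 2.286
  q = (-2 - (-4)·1.000) / (6) = 0.333
Residual b − A·x = (-2.670, 5.146); ∞-norm = 5.146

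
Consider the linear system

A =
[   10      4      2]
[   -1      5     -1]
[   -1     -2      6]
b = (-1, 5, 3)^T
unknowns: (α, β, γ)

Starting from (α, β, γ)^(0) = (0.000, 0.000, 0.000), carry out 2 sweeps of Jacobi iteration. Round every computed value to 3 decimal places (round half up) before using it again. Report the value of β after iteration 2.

Iteration 1:
  α = (-1 - (4)·0.000 - (2)·0.000) / (10) = -0.100
  β = (5 - (-1)·0.000 - (-1)·0.000) / (5) = 1.000
  γ = (3 - (-1)·0.000 - (-2)·0.000) / (6) = 0.500
Iteration 2:
  α = (-1 - (4)·1.000 - (2)·0.500) / (10) = -0.600
  β = (5 - (-1)·-0.100 - (-1)·0.500) / (5) = 1.080
  γ = (3 - (-1)·-0.100 - (-2)·1.000) / (6) = 0.817

1.080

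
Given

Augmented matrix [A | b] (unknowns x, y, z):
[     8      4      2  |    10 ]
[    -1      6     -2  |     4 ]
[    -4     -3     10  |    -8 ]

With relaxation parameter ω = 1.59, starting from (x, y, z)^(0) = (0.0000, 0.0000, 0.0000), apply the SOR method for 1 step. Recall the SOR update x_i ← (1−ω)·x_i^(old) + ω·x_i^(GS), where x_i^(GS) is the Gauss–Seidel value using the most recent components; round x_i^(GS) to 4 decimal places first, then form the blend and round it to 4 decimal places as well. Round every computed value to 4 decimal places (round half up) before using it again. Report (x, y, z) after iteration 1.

(1.9875, 1.5867, 0.7489)

Iteration 1:
  x: GS value = (10 - (4)·0.0000 - (2)·0.0000) / (8) = 1.2500;  x ← (1−ω)·0.0000 + ω·1.2500 = 1.9875
  y: GS value = (4 - (-1)·1.9875 - (-2)·0.0000) / (6) = 0.9979;  y ← (1−ω)·0.0000 + ω·0.9979 = 1.5867
  z: GS value = (-8 - (-4)·1.9875 - (-3)·1.5867) / (10) = 0.4710;  z ← (1−ω)·0.0000 + ω·0.4710 = 0.7489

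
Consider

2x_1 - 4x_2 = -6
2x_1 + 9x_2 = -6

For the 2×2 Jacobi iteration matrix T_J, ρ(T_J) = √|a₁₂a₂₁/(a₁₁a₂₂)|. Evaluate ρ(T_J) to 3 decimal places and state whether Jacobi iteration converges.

0.667

a₁₂a₂₁/(a₁₁a₂₂) = (-4)·(2) / ((2)·(9)) = -0.444444
ρ = √|-0.444444| = √0.444444 = 0.667
ρ < 1, so Jacobi converges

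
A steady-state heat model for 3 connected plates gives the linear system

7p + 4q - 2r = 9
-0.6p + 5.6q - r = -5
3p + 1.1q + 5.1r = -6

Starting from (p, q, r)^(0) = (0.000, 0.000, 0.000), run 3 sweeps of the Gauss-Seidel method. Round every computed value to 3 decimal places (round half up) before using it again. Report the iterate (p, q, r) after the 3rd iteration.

(1.429, -1.035, -1.794)

Iteration 1:
  p = (9 - (4)·0.000 - (-2)·0.000) / (7) = 1.286
  q = (-5 - (-0.6)·1.286 - (-1)·0.000) / (5.6) = -0.755
  r = (-6 - (3)·1.286 - (1.1)·-0.755) / (5.1) = -1.770
Iteration 2:
  p = (9 - (4)·-0.755 - (-2)·-1.770) / (7) = 1.211
  q = (-5 - (-0.6)·1.211 - (-1)·-1.770) / (5.6) = -1.079
  r = (-6 - (3)·1.211 - (1.1)·-1.079) / (5.1) = -1.656
Iteration 3:
  p = (9 - (4)·-1.079 - (-2)·-1.656) / (7) = 1.429
  q = (-5 - (-0.6)·1.429 - (-1)·-1.656) / (5.6) = -1.035
  r = (-6 - (3)·1.429 - (1.1)·-1.035) / (5.1) = -1.794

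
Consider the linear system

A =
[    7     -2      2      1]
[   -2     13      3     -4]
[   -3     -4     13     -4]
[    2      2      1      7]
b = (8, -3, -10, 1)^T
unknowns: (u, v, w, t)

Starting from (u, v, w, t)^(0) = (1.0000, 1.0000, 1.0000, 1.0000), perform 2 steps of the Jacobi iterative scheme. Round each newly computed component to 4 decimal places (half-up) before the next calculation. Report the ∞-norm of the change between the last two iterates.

0.7912

Iteration 1:
  u = (8 - (-2)·1.0000 - (2)·1.0000 - (1)·1.0000) / (7) = 1.0000
  v = (-3 - (-2)·1.0000 - (3)·1.0000 - (-4)·1.0000) / (13) = 0.0000
  w = (-10 - (-3)·1.0000 - (-4)·1.0000 - (-4)·1.0000) / (13) = 0.0769
  t = (1 - (2)·1.0000 - (2)·1.0000 - (1)·1.0000) / (7) = -0.5714
Iteration 2:
  u = (8 - (-2)·0.0000 - (2)·0.0769 - (1)·-0.5714) / (7) = 1.2025
  v = (-3 - (-2)·1.0000 - (3)·0.0769 - (-4)·-0.5714) / (13) = -0.2705
  w = (-10 - (-3)·1.0000 - (-4)·0.0000 - (-4)·-0.5714) / (13) = -0.7143
  t = (1 - (2)·1.0000 - (2)·0.0000 - (1)·0.0769) / (7) = -0.1538
Change: (0.2025, -0.2705, -0.7912, 0.4176) → max |·| = 0.7912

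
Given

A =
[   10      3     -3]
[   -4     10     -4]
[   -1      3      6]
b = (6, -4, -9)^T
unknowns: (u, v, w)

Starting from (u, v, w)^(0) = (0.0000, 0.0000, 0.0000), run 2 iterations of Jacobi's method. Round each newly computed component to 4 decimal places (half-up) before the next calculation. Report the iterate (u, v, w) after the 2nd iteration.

(0.2700, -0.7600, -1.2000)

Iteration 1:
  u = (6 - (3)·0.0000 - (-3)·0.0000) / (10) = 0.6000
  v = (-4 - (-4)·0.0000 - (-4)·0.0000) / (10) = -0.4000
  w = (-9 - (-1)·0.0000 - (3)·0.0000) / (6) = -1.5000
Iteration 2:
  u = (6 - (3)·-0.4000 - (-3)·-1.5000) / (10) = 0.2700
  v = (-4 - (-4)·0.6000 - (-4)·-1.5000) / (10) = -0.7600
  w = (-9 - (-1)·0.6000 - (3)·-0.4000) / (6) = -1.2000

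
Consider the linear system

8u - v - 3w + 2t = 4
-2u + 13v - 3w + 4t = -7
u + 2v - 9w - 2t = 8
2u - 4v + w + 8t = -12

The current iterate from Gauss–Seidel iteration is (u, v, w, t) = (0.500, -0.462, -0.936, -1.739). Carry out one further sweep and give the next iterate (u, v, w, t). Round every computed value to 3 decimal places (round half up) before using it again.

One sweep:
  u = (4 - (-1)·-0.462 - (-3)·-0.936 - (2)·-1.739) / (8) = 0.526
  v = (-7 - (-2)·0.526 - (-3)·-0.936 - (4)·-1.739) / (13) = -0.138
  w = (8 - (1)·0.526 - (2)·-0.138 - (-2)·-1.739) / (-9) = -0.475
  t = (-12 - (2)·0.526 - (-4)·-0.138 - (1)·-0.475) / (8) = -1.641

(0.526, -0.138, -0.475, -1.641)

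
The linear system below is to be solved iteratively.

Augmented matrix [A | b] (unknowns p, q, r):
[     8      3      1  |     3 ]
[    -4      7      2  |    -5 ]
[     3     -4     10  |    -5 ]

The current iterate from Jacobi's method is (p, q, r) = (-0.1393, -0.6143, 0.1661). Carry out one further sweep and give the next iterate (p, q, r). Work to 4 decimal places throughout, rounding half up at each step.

(0.5846, -0.8413, -0.7039)

One sweep:
  p = (3 - (3)·-0.6143 - (1)·0.1661) / (8) = 0.5846
  q = (-5 - (-4)·-0.1393 - (2)·0.1661) / (7) = -0.8413
  r = (-5 - (3)·-0.1393 - (-4)·-0.6143) / (10) = -0.7039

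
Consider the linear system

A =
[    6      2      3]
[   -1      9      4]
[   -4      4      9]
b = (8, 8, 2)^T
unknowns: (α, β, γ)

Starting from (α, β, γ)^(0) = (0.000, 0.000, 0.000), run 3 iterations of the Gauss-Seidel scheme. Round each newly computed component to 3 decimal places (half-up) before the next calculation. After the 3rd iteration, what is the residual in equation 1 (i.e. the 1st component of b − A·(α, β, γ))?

Iteration 1:
  α = (8 - (2)·0.000 - (3)·0.000) / (6) = 1.333
  β = (8 - (-1)·1.333 - (4)·0.000) / (9) = 1.037
  γ = (2 - (-4)·1.333 - (4)·1.037) / (9) = 0.354
Iteration 2:
  α = (8 - (2)·1.037 - (3)·0.354) / (6) = 0.811
  β = (8 - (-1)·0.811 - (4)·0.354) / (9) = 0.822
  γ = (2 - (-4)·0.811 - (4)·0.822) / (9) = 0.217
Iteration 3:
  α = (8 - (2)·0.822 - (3)·0.217) / (6) = 0.951
  β = (8 - (-1)·0.951 - (4)·0.217) / (9) = 0.898
  γ = (2 - (-4)·0.951 - (4)·0.898) / (9) = 0.246
Residual b − A·x = (-0.240, -0.115, -0.002)

-0.240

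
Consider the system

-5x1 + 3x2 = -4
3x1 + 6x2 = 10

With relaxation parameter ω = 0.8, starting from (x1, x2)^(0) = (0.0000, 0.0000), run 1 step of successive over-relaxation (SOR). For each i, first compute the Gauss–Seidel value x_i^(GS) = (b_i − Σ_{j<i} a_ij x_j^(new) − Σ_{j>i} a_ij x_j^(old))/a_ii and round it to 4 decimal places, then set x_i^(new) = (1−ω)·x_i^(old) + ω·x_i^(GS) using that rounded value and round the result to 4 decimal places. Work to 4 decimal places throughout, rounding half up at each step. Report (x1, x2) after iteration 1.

(0.6400, 1.0774)

Iteration 1:
  x1: GS value = (-4 - (3)·0.0000) / (-5) = 0.8000;  x1 ← (1−ω)·0.0000 + ω·0.8000 = 0.6400
  x2: GS value = (10 - (3)·0.6400) / (6) = 1.3467;  x2 ← (1−ω)·0.0000 + ω·1.3467 = 1.0774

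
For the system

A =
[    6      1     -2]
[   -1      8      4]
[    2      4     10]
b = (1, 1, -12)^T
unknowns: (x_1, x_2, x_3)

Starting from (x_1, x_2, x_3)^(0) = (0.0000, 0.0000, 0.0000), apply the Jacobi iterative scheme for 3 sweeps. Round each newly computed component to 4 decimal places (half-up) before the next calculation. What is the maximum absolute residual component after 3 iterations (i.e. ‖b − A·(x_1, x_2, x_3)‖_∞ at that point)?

Iteration 1:
  x_1 = (1 - (1)·0.0000 - (-2)·0.0000) / (6) = 0.1667
  x_2 = (1 - (-1)·0.0000 - (4)·0.0000) / (8) = 0.1250
  x_3 = (-12 - (2)·0.0000 - (4)·0.0000) / (10) = -1.2000
Iteration 2:
  x_1 = (1 - (1)·0.1250 - (-2)·-1.2000) / (6) = -0.2542
  x_2 = (1 - (-1)·0.1667 - (4)·-1.2000) / (8) = 0.7458
  x_3 = (-12 - (2)·0.1667 - (4)·0.1250) / (10) = -1.2833
Iteration 3:
  x_1 = (1 - (1)·0.7458 - (-2)·-1.2833) / (6) = -0.3854
  x_2 = (1 - (-1)·-0.2542 - (4)·-1.2833) / (8) = 0.7349
  x_3 = (-12 - (2)·-0.2542 - (4)·0.7458) / (10) = -1.4475
Residual b − A·x = (-0.3175, 0.5254, 0.3062); ∞-norm = 0.5254

0.5254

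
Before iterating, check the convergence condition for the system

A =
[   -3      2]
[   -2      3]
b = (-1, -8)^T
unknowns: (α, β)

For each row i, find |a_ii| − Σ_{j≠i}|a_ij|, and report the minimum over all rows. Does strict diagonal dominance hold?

1

row 1: |-3| − (2) = 1
row 2: |3| − (2) = 1
minimum over rows = 1 → strictly diagonally dominant (convergence guaranteed)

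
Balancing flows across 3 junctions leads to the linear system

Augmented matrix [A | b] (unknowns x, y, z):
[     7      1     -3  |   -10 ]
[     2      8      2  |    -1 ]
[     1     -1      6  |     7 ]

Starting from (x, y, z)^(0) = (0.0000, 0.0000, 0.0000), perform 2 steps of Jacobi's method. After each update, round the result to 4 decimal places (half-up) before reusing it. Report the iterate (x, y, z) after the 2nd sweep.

(-0.9107, -0.0595, 1.3839)

Iteration 1:
  x = (-10 - (1)·0.0000 - (-3)·0.0000) / (7) = -1.4286
  y = (-1 - (2)·0.0000 - (2)·0.0000) / (8) = -0.1250
  z = (7 - (1)·0.0000 - (-1)·0.0000) / (6) = 1.1667
Iteration 2:
  x = (-10 - (1)·-0.1250 - (-3)·1.1667) / (7) = -0.9107
  y = (-1 - (2)·-1.4286 - (2)·1.1667) / (8) = -0.0595
  z = (7 - (1)·-1.4286 - (-1)·-0.1250) / (6) = 1.3839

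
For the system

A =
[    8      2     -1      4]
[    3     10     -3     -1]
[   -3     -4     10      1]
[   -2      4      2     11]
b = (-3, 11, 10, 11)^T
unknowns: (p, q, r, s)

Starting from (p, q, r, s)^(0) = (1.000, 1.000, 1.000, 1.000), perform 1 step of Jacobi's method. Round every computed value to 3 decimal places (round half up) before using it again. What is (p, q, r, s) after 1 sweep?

Iteration 1:
  p = (-3 - (2)·1.000 - (-1)·1.000 - (4)·1.000) / (8) = -1.000
  q = (11 - (3)·1.000 - (-3)·1.000 - (-1)·1.000) / (10) = 1.200
  r = (10 - (-3)·1.000 - (-4)·1.000 - (1)·1.000) / (10) = 1.600
  s = (11 - (-2)·1.000 - (4)·1.000 - (2)·1.000) / (11) = 0.636

(-1.000, 1.200, 1.600, 0.636)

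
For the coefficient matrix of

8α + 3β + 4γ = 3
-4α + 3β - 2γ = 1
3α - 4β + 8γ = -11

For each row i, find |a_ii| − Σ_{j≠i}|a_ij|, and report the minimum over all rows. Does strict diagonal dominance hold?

-3

row 1: |8| − (3+4) = 1
row 2: |3| − (4+2) = -3
row 3: |8| − (3+4) = 1
minimum over rows = -3 → not strictly diagonally dominant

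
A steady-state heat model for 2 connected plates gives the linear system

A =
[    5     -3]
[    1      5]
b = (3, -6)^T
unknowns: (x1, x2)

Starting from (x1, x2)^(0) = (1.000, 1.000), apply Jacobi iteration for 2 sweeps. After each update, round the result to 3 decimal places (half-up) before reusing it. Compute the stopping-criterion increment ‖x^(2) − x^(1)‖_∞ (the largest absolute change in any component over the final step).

Iteration 1:
  x1 = (3 - (-3)·1.000) / (5) = 1.200
  x2 = (-6 - (1)·1.000) / (5) = -1.400
Iteration 2:
  x1 = (3 - (-3)·-1.400) / (5) = -0.240
  x2 = (-6 - (1)·1.200) / (5) = -1.440
Change: (-1.440, -0.040) → max |·| = 1.440

1.440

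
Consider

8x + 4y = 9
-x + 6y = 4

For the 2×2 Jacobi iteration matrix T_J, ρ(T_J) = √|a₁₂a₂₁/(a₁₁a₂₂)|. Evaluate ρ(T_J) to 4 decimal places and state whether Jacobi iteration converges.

0.2887

a₁₂a₂₁/(a₁₁a₂₂) = (4)·(-1) / ((8)·(6)) = -0.083333
ρ = √|-0.083333| = √0.083333 = 0.2887
ρ < 1, so Jacobi converges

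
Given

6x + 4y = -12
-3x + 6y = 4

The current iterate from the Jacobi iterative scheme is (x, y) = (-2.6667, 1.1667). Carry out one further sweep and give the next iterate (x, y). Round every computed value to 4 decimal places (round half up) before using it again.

One sweep:
  x = (-12 - (4)·1.1667) / (6) = -2.7778
  y = (4 - (-3)·-2.6667) / (6) = -0.6667

(-2.7778, -0.6667)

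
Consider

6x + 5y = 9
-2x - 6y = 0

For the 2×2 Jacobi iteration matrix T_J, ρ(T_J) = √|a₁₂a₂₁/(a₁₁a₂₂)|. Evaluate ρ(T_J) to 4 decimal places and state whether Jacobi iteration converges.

0.5270

a₁₂a₂₁/(a₁₁a₂₂) = (5)·(-2) / ((6)·(-6)) = 0.277778
ρ = √|0.277778| = √0.277778 = 0.5270
ρ < 1, so Jacobi converges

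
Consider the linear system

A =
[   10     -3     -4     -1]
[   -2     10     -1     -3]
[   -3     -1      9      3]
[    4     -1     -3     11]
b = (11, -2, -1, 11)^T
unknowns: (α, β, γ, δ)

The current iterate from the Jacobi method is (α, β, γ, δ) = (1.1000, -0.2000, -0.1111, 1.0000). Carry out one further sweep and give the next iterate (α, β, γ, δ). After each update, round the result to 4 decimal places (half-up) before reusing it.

One sweep:
  α = (11 - (-3)·-0.2000 - (-4)·-0.1111 - (-1)·1.0000) / (10) = 1.0956
  β = (-2 - (-2)·1.1000 - (-1)·-0.1111 - (-3)·1.0000) / (10) = 0.3089
  γ = (-1 - (-3)·1.1000 - (-1)·-0.2000 - (3)·1.0000) / (9) = -0.1000
  δ = (11 - (4)·1.1000 - (-1)·-0.2000 - (-3)·-0.1111) / (11) = 0.5515

(1.0956, 0.3089, -0.1000, 0.5515)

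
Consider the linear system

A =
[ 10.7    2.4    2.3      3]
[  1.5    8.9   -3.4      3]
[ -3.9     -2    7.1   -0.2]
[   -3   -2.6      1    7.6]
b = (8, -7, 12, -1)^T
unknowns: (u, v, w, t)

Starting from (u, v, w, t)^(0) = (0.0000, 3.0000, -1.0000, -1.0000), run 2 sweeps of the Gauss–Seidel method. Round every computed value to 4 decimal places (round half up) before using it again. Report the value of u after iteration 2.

0.7133

Iteration 1:
  u = (8 - (2.4)·3.0000 - (2.3)·-1.0000 - (3)·-1.0000) / (10.7) = 0.5701
  v = (-7 - (1.5)·0.5701 - (-3.4)·-1.0000 - (3)·-1.0000) / (8.9) = -0.9275
  w = (12 - (-3.9)·0.5701 - (-2)·-0.9275 - (-0.2)·-1.0000) / (7.1) = 1.7139
  t = (-1 - (-3)·0.5701 - (-2.6)·-0.9275 - (1)·1.7139) / (7.6) = -0.4494
Iteration 2:
  u = (8 - (2.4)·-0.9275 - (2.3)·1.7139 - (3)·-0.4494) / (10.7) = 0.7133
  v = (-7 - (1.5)·0.7133 - (-3.4)·1.7139 - (3)·-0.4494) / (8.9) = -0.1005
  w = (12 - (-3.9)·0.7133 - (-2)·-0.1005 - (-0.2)·-0.4494) / (7.1) = 2.0410
  t = (-1 - (-3)·0.7133 - (-2.6)·-0.1005 - (1)·2.0410) / (7.6) = -0.1529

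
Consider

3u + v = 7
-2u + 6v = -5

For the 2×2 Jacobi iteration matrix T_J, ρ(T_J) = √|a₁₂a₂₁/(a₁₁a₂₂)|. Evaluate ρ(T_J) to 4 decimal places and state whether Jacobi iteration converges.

0.3333

a₁₂a₂₁/(a₁₁a₂₂) = (1)·(-2) / ((3)·(6)) = -0.111111
ρ = √|-0.111111| = √0.111111 = 0.3333
ρ < 1, so Jacobi converges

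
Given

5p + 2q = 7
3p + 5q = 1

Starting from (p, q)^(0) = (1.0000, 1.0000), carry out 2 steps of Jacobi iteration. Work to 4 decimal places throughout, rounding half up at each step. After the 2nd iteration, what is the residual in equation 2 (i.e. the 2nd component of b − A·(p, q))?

-1.6800

Iteration 1:
  p = (7 - (2)·1.0000) / (5) = 1.0000
  q = (1 - (3)·1.0000) / (5) = -0.4000
Iteration 2:
  p = (7 - (2)·-0.4000) / (5) = 1.5600
  q = (1 - (3)·1.0000) / (5) = -0.4000
Residual b − A·x = (0.0000, -1.6800)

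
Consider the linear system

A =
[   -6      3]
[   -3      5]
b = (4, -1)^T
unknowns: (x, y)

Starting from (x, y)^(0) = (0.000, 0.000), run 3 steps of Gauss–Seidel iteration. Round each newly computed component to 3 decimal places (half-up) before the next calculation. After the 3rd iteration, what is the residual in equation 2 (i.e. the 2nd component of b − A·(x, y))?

-0.001

Iteration 1:
  x = (4 - (3)·0.000) / (-6) = -0.667
  y = (-1 - (-3)·-0.667) / (5) = -0.600
Iteration 2:
  x = (4 - (3)·-0.600) / (-6) = -0.967
  y = (-1 - (-3)·-0.967) / (5) = -0.780
Iteration 3:
  x = (4 - (3)·-0.780) / (-6) = -1.057
  y = (-1 - (-3)·-1.057) / (5) = -0.834
Residual b − A·x = (0.160, -0.001)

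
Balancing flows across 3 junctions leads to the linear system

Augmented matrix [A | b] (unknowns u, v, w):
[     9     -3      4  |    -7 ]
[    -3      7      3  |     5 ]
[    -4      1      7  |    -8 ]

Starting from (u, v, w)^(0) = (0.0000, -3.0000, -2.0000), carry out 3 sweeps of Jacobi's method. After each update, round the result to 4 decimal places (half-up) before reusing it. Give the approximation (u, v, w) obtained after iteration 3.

(0.2689, 1.5452, -1.1979)

Iteration 1:
  u = (-7 - (-3)·-3.0000 - (4)·-2.0000) / (9) = -0.8889
  v = (5 - (-3)·0.0000 - (3)·-2.0000) / (7) = 1.5714
  w = (-8 - (-4)·0.0000 - (1)·-3.0000) / (7) = -0.7143
Iteration 2:
  u = (-7 - (-3)·1.5714 - (4)·-0.7143) / (9) = 0.0635
  v = (5 - (-3)·-0.8889 - (3)·-0.7143) / (7) = 0.6395
  w = (-8 - (-4)·-0.8889 - (1)·1.5714) / (7) = -1.8753
Iteration 3:
  u = (-7 - (-3)·0.6395 - (4)·-1.8753) / (9) = 0.2689
  v = (5 - (-3)·0.0635 - (3)·-1.8753) / (7) = 1.5452
  w = (-8 - (-4)·0.0635 - (1)·0.6395) / (7) = -1.1979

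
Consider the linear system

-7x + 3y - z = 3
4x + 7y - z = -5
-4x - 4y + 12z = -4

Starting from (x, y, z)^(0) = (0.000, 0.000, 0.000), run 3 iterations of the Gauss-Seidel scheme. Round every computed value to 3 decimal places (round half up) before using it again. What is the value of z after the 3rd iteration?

-0.682

Iteration 1:
  x = (3 - (3)·0.000 - (-1)·0.000) / (-7) = -0.429
  y = (-5 - (4)·-0.429 - (-1)·0.000) / (7) = -0.469
  z = (-4 - (-4)·-0.429 - (-4)·-0.469) / (12) = -0.633
Iteration 2:
  x = (3 - (3)·-0.469 - (-1)·-0.633) / (-7) = -0.539
  y = (-5 - (4)·-0.539 - (-1)·-0.633) / (7) = -0.497
  z = (-4 - (-4)·-0.539 - (-4)·-0.497) / (12) = -0.679
Iteration 3:
  x = (3 - (3)·-0.497 - (-1)·-0.679) / (-7) = -0.545
  y = (-5 - (4)·-0.545 - (-1)·-0.679) / (7) = -0.500
  z = (-4 - (-4)·-0.545 - (-4)·-0.500) / (12) = -0.682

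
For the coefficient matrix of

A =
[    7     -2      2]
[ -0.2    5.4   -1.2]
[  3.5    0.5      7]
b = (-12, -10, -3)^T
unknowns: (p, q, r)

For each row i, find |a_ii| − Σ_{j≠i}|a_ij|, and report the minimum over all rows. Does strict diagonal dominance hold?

row 1: |7| − (2+2) = 3
row 2: |5.4| − (0.2+1.2) = 4
row 3: |7| − (3.5+0.5) = 3
minimum over rows = 3 → strictly diagonally dominant (convergence guaranteed)

3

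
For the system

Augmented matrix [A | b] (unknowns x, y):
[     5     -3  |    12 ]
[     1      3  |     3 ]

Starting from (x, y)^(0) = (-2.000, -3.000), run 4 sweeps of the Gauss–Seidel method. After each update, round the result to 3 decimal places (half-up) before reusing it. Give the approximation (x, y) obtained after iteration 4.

(2.515, 0.162)

Iteration 1:
  x = (12 - (-3)·-3.000) / (5) = 0.600
  y = (3 - (1)·0.600) / (3) = 0.800
Iteration 2:
  x = (12 - (-3)·0.800) / (5) = 2.880
  y = (3 - (1)·2.880) / (3) = 0.040
Iteration 3:
  x = (12 - (-3)·0.040) / (5) = 2.424
  y = (3 - (1)·2.424) / (3) = 0.192
Iteration 4:
  x = (12 - (-3)·0.192) / (5) = 2.515
  y = (3 - (1)·2.515) / (3) = 0.162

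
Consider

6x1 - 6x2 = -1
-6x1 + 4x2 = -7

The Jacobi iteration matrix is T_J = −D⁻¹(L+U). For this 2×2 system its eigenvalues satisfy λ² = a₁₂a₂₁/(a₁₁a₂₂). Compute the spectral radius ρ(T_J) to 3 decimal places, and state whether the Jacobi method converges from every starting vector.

1.225

a₁₂a₂₁/(a₁₁a₂₂) = (-6)·(-6) / ((6)·(4)) = 1.500000
ρ = √|1.500000| = √1.500000 = 1.225
ρ > 1, so Jacobi diverges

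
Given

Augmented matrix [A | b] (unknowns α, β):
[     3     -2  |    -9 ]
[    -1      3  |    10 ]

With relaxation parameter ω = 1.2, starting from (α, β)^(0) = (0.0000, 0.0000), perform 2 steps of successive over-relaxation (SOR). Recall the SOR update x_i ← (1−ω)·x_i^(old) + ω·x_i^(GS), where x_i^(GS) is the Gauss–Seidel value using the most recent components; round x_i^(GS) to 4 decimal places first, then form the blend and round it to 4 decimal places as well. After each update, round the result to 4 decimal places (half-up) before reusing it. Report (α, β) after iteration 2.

Iteration 1:
  α: GS value = (-9 - (-2)·0.0000) / (3) = -3.0000;  α ← (1−ω)·0.0000 + ω·-3.0000 = -3.6000
  β: GS value = (10 - (-1)·-3.6000) / (3) = 2.1333;  β ← (1−ω)·0.0000 + ω·2.1333 = 2.5600
Iteration 2:
  α: GS value = (-9 - (-2)·2.5600) / (3) = -1.2933;  α ← (1−ω)·-3.6000 + ω·-1.2933 = -0.8320
  β: GS value = (10 - (-1)·-0.8320) / (3) = 3.0560;  β ← (1−ω)·2.5600 + ω·3.0560 = 3.1552

(-0.8320, 3.1552)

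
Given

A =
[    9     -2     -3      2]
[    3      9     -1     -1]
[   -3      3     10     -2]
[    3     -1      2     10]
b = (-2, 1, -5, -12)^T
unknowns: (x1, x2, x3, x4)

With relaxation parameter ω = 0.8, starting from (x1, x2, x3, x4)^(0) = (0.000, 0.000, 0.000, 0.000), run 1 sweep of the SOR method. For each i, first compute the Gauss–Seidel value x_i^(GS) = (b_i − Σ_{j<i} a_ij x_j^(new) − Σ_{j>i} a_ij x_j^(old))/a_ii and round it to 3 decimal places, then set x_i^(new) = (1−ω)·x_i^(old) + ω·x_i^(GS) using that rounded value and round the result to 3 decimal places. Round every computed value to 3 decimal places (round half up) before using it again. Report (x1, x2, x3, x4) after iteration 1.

Iteration 1:
  x1: GS value = (-2 - (-2)·0.000 - (-3)·0.000 - (2)·0.000) / (9) = -0.222;  x1 ← (1−ω)·0.000 + ω·-0.222 = -0.178
  x2: GS value = (1 - (3)·-0.178 - (-1)·0.000 - (-1)·0.000) / (9) = 0.170;  x2 ← (1−ω)·0.000 + ω·0.170 = 0.136
  x3: GS value = (-5 - (-3)·-0.178 - (3)·0.136 - (-2)·0.000) / (10) = -0.594;  x3 ← (1−ω)·0.000 + ω·-0.594 = -0.475
  x4: GS value = (-12 - (3)·-0.178 - (-1)·0.136 - (2)·-0.475) / (10) = -1.038;  x4 ← (1−ω)·0.000 + ω·-1.038 = -0.830

(-0.178, 0.136, -0.475, -0.830)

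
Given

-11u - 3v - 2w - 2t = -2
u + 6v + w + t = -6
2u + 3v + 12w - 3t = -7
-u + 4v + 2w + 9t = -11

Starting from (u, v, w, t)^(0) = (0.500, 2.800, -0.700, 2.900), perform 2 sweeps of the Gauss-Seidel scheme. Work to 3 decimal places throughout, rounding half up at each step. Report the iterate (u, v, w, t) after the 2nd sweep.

(0.569, -1.041, -0.651, -0.552)

Iteration 1:
  u = (-2 - (-3)·2.800 - (-2)·-0.700 - (-2)·2.900) / (-11) = -0.982
  v = (-6 - (1)·-0.982 - (1)·-0.700 - (1)·2.900) / (6) = -1.203
  w = (-7 - (2)·-0.982 - (3)·-1.203 - (-3)·2.900) / (12) = 0.606
  t = (-11 - (-1)·-0.982 - (4)·-1.203 - (2)·0.606) / (9) = -0.931
Iteration 2:
  u = (-2 - (-3)·-1.203 - (-2)·0.606 - (-2)·-0.931) / (-11) = 0.569
  v = (-6 - (1)·0.569 - (1)·0.606 - (1)·-0.931) / (6) = -1.041
  w = (-7 - (2)·0.569 - (3)·-1.041 - (-3)·-0.931) / (12) = -0.651
  t = (-11 - (-1)·0.569 - (4)·-1.041 - (2)·-0.651) / (9) = -0.552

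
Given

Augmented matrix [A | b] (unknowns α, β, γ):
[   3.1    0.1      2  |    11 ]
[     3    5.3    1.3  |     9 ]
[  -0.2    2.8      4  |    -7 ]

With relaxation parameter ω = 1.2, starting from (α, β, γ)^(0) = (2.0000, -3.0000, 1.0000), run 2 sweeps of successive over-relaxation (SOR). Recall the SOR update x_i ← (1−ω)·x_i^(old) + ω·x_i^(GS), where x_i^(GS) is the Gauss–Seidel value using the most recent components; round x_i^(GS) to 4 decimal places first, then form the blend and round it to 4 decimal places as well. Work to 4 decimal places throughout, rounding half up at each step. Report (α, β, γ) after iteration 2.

Iteration 1:
  α: GS value = (11 - (0.1)·-3.0000 - (2)·1.0000) / (3.1) = 3.0000;  α ← (1−ω)·2.0000 + ω·3.0000 = 3.2000
  β: GS value = (9 - (3)·3.2000 - (1.3)·1.0000) / (5.3) = -0.3585;  β ← (1−ω)·-3.0000 + ω·-0.3585 = 0.1698
  γ: GS value = (-7 - (-0.2)·3.2000 - (2.8)·0.1698) / (4) = -1.7089;  γ ← (1−ω)·1.0000 + ω·-1.7089 = -2.2507
Iteration 2:
  α: GS value = (11 - (0.1)·0.1698 - (2)·-2.2507) / (3.1) = 4.9950;  α ← (1−ω)·3.2000 + ω·4.9950 = 5.3540
  β: GS value = (9 - (3)·5.3540 - (1.3)·-2.2507) / (5.3) = -0.7804;  β ← (1−ω)·0.1698 + ω·-0.7804 = -0.9704
  γ: GS value = (-7 - (-0.2)·5.3540 - (2.8)·-0.9704) / (4) = -0.8030;  γ ← (1−ω)·-2.2507 + ω·-0.8030 = -0.5135

(5.3540, -0.9704, -0.5135)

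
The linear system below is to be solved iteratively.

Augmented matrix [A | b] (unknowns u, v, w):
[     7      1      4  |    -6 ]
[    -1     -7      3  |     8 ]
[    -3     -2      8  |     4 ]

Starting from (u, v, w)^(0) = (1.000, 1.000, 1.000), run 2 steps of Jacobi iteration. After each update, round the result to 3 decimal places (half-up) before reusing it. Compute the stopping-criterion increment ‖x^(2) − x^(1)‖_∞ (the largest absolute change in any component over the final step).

Iteration 1:
  u = (-6 - (1)·1.000 - (4)·1.000) / (7) = -1.571
  v = (8 - (-1)·1.000 - (3)·1.000) / (-7) = -0.857
  w = (4 - (-3)·1.000 - (-2)·1.000) / (8) = 1.125
Iteration 2:
  u = (-6 - (1)·-0.857 - (4)·1.125) / (7) = -1.378
  v = (8 - (-1)·-1.571 - (3)·1.125) / (-7) = -0.436
  w = (4 - (-3)·-1.571 - (-2)·-0.857) / (8) = -0.303
Change: (0.193, 0.421, -1.428) → max |·| = 1.428

1.428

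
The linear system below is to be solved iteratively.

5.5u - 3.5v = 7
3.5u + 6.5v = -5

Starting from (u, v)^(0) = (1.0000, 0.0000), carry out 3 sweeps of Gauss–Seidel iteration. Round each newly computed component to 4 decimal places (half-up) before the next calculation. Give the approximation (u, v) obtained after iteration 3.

Iteration 1:
  u = (7 - (-3.5)·0.0000) / (5.5) = 1.2727
  v = (-5 - (3.5)·1.2727) / (6.5) = -1.4545
Iteration 2:
  u = (7 - (-3.5)·-1.4545) / (5.5) = 0.3471
  v = (-5 - (3.5)·0.3471) / (6.5) = -0.9561
Iteration 3:
  u = (7 - (-3.5)·-0.9561) / (5.5) = 0.6643
  v = (-5 - (3.5)·0.6643) / (6.5) = -1.1269

(0.6643, -1.1269)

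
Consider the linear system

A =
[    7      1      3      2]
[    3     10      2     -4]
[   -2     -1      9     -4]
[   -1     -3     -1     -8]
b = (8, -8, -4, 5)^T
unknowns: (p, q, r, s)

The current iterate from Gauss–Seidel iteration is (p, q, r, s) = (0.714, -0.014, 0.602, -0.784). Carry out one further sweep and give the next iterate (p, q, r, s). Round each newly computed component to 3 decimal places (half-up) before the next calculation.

One sweep:
  p = (8 - (1)·-0.014 - (3)·0.602 - (2)·-0.784) / (7) = 1.111
  q = (-8 - (3)·1.111 - (2)·0.602 - (-4)·-0.784) / (10) = -1.567
  r = (-4 - (-2)·1.111 - (-1)·-1.567 - (-4)·-0.784) / (9) = -0.720
  s = (5 - (-1)·1.111 - (-3)·-1.567 - (-1)·-0.720) / (-8) = -0.086

(1.111, -1.567, -0.720, -0.086)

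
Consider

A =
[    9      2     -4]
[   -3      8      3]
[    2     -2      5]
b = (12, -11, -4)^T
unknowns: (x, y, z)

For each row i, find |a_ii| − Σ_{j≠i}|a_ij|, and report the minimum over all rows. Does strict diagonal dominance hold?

1

row 1: |9| − (2+4) = 3
row 2: |8| − (3+3) = 2
row 3: |5| − (2+2) = 1
minimum over rows = 1 → strictly diagonally dominant (convergence guaranteed)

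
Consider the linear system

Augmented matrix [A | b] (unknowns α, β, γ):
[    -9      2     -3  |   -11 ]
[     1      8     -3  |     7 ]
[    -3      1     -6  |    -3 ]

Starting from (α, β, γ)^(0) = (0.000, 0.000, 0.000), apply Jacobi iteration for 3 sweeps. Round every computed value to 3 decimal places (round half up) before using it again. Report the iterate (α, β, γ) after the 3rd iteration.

(1.413, 0.732, 0.027)

Iteration 1:
  α = (-11 - (2)·0.000 - (-3)·0.000) / (-9) = 1.222
  β = (7 - (1)·0.000 - (-3)·0.000) / (8) = 0.875
  γ = (-3 - (-3)·0.000 - (1)·0.000) / (-6) = 0.500
Iteration 2:
  α = (-11 - (2)·0.875 - (-3)·0.500) / (-9) = 1.250
  β = (7 - (1)·1.222 - (-3)·0.500) / (8) = 0.910
  γ = (-3 - (-3)·1.222 - (1)·0.875) / (-6) = 0.035
Iteration 3:
  α = (-11 - (2)·0.910 - (-3)·0.035) / (-9) = 1.413
  β = (7 - (1)·1.250 - (-3)·0.035) / (8) = 0.732
  γ = (-3 - (-3)·1.250 - (1)·0.910) / (-6) = 0.027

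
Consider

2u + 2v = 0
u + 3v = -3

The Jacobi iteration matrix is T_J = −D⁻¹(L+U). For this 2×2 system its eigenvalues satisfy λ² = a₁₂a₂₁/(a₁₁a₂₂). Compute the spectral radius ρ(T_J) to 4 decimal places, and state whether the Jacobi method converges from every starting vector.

a₁₂a₂₁/(a₁₁a₂₂) = (2)·(1) / ((2)·(3)) = 0.333333
ρ = √|0.333333| = √0.333333 = 0.5774
ρ < 1, so Jacobi converges

0.5774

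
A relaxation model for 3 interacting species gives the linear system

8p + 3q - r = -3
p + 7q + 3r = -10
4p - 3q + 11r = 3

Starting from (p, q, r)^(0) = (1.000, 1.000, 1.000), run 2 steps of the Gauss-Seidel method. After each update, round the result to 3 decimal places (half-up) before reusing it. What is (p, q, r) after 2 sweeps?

Iteration 1:
  p = (-3 - (3)·1.000 - (-1)·1.000) / (8) = -0.625
  q = (-10 - (1)·-0.625 - (3)·1.000) / (7) = -1.768
  r = (3 - (4)·-0.625 - (-3)·-1.768) / (11) = 0.018
Iteration 2:
  p = (-3 - (3)·-1.768 - (-1)·0.018) / (8) = 0.290
  q = (-10 - (1)·0.290 - (3)·0.018) / (7) = -1.478
  r = (3 - (4)·0.290 - (-3)·-1.478) / (11) = -0.236

(0.290, -1.478, -0.236)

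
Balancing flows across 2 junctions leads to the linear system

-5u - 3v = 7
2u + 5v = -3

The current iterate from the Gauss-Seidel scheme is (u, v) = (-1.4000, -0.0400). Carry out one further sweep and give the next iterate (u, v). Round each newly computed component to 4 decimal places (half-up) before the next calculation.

(-1.3760, -0.0496)

One sweep:
  u = (7 - (-3)·-0.0400) / (-5) = -1.3760
  v = (-3 - (2)·-1.3760) / (5) = -0.0496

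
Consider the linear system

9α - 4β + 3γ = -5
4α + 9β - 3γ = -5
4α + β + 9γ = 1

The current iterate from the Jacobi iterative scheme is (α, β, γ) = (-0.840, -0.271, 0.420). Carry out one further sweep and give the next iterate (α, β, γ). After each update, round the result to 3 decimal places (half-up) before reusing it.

One sweep:
  α = (-5 - (-4)·-0.271 - (3)·0.420) / (9) = -0.816
  β = (-5 - (4)·-0.840 - (-3)·0.420) / (9) = -0.042
  γ = (1 - (4)·-0.840 - (1)·-0.271) / (9) = 0.515

(-0.816, -0.042, 0.515)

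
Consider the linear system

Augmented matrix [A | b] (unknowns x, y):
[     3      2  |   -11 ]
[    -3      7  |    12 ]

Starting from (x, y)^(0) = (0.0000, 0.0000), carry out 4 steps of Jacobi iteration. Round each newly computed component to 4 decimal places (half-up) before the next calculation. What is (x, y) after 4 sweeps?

Iteration 1:
  x = (-11 - (2)·0.0000) / (3) = -3.6667
  y = (12 - (-3)·0.0000) / (7) = 1.7143
Iteration 2:
  x = (-11 - (2)·1.7143) / (3) = -4.8095
  y = (12 - (-3)·-3.6667) / (7) = 0.1428
Iteration 3:
  x = (-11 - (2)·0.1428) / (3) = -3.7619
  y = (12 - (-3)·-4.8095) / (7) = -0.3469
Iteration 4:
  x = (-11 - (2)·-0.3469) / (3) = -3.4354
  y = (12 - (-3)·-3.7619) / (7) = 0.1020

(-3.4354, 0.1020)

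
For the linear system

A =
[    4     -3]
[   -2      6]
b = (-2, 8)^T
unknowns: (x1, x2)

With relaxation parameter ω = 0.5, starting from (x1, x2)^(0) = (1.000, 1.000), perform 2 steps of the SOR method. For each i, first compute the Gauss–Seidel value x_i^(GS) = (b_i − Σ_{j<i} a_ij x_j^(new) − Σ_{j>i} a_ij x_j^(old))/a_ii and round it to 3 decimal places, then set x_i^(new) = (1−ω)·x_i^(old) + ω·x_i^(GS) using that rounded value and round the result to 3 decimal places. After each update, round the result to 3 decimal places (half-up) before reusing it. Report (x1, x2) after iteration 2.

Iteration 1:
  x1: GS value = (-2 - (-3)·1.000) / (4) = 0.250;  x1 ← (1−ω)·1.000 + ω·0.250 = 0.625
  x2: GS value = (8 - (-2)·0.625) / (6) = 1.542;  x2 ← (1−ω)·1.000 + ω·1.542 = 1.271
Iteration 2:
  x1: GS value = (-2 - (-3)·1.271) / (4) = 0.453;  x1 ← (1−ω)·0.625 + ω·0.453 = 0.539
  x2: GS value = (8 - (-2)·0.539) / (6) = 1.513;  x2 ← (1−ω)·1.271 + ω·1.513 = 1.392

(0.539, 1.392)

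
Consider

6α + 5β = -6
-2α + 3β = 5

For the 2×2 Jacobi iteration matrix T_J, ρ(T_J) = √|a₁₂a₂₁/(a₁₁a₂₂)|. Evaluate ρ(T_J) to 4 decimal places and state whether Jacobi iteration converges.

0.7454

a₁₂a₂₁/(a₁₁a₂₂) = (5)·(-2) / ((6)·(3)) = -0.555556
ρ = √|-0.555556| = √0.555556 = 0.7454
ρ < 1, so Jacobi converges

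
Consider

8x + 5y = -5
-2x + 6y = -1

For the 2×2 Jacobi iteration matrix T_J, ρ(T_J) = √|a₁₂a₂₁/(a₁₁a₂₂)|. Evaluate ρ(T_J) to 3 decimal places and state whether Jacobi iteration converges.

0.456

a₁₂a₂₁/(a₁₁a₂₂) = (5)·(-2) / ((8)·(6)) = -0.208333
ρ = √|-0.208333| = √0.208333 = 0.456
ρ < 1, so Jacobi converges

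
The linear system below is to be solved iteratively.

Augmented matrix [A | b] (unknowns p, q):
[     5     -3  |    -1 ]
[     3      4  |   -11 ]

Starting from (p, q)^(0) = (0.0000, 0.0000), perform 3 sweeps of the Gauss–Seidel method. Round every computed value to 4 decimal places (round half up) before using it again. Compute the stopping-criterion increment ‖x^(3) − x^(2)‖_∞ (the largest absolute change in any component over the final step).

0.7020

Iteration 1:
  p = (-1 - (-3)·0.0000) / (5) = -0.2000
  q = (-11 - (3)·-0.2000) / (4) = -2.6000
Iteration 2:
  p = (-1 - (-3)·-2.6000) / (5) = -1.7600
  q = (-11 - (3)·-1.7600) / (4) = -1.4300
Iteration 3:
  p = (-1 - (-3)·-1.4300) / (5) = -1.0580
  q = (-11 - (3)·-1.0580) / (4) = -1.9565
Change: (0.7020, -0.5265) → max |·| = 0.7020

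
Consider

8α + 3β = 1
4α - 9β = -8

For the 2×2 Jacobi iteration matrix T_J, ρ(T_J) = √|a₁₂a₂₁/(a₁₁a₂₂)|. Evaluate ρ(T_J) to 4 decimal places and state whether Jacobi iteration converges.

0.4082

a₁₂a₂₁/(a₁₁a₂₂) = (3)·(4) / ((8)·(-9)) = -0.166667
ρ = √|-0.166667| = √0.166667 = 0.4082
ρ < 1, so Jacobi converges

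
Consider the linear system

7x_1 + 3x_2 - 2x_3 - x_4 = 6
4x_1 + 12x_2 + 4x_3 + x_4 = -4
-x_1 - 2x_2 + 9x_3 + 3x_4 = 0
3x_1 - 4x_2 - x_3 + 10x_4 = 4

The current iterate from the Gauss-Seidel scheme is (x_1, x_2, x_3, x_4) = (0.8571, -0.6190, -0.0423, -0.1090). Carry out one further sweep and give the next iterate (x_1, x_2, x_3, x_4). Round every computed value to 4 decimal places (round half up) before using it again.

(1.0948, -0.6751, 0.0080, -0.1977)

One sweep:
  x_1 = (6 - (3)·-0.6190 - (-2)·-0.0423 - (-1)·-0.1090) / (7) = 1.0948
  x_2 = (-4 - (4)·1.0948 - (4)·-0.0423 - (1)·-0.1090) / (12) = -0.6751
  x_3 = (0 - (-1)·1.0948 - (-2)·-0.6751 - (3)·-0.1090) / (9) = 0.0080
  x_4 = (4 - (3)·1.0948 - (-4)·-0.6751 - (-1)·0.0080) / (10) = -0.1977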